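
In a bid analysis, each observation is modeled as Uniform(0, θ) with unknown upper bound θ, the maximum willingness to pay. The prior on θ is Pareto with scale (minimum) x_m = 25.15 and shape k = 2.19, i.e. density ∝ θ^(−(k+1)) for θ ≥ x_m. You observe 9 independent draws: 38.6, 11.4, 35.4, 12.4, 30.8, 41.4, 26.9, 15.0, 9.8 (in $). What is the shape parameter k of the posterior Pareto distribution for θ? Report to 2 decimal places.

11.19

A Pareto(scale x_m, shape k) prior on the upper bound θ of Uniform(0, θ) is conjugate: posterior is Pareto(max(x_m, max xᵢ), k + n).
Sample maximum = 41.4; prior scale x_m = 25.15 → posterior scale = max = 41.40.
Posterior shape = 2.19 + 9 = 11.19.
Posterior shape k = 11.19.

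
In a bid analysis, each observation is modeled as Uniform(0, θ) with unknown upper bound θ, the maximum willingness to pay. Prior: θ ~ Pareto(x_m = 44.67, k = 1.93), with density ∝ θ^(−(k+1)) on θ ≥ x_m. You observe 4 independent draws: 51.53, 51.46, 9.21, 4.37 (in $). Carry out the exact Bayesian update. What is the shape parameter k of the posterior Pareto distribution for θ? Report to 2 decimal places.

A Pareto(scale x_m, shape k) prior on the upper bound θ of Uniform(0, θ) is conjugate: posterior is Pareto(max(x_m, max xᵢ), k + n).
Sample maximum = 51.53; prior scale x_m = 44.67 → posterior scale = max = 51.53.
Posterior shape = 1.93 + 4 = 5.93.
Posterior shape k = 5.93.

5.93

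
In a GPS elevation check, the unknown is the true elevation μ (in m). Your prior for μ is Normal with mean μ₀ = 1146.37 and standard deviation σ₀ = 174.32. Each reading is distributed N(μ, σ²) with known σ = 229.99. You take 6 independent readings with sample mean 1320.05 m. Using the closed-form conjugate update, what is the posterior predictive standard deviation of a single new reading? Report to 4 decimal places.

For Normal data with known variance σ², a Normal(μ₀, σ₀²) prior on μ is conjugate. Posterior precision = 1/σ₀² + n/σ²; posterior mean is the precision-weighted average of μ₀ and x̄.
σ₀² = 174.32² = 30387.4624, σ² = 229.99² = 52895.4001; σ² + n·σ₀² = 52895.4001 + 6·30387.4624 = 235220.1745.
Posterior precision = 1/σ₀² + n/σ² = 1/30387.4624 + 6/52895.4001 = (σ² + n·σ₀²)/(σ₀²σ²) = 235220.1745/(30387.4624·52895.4001); posterior variance σₙ² = σ₀²σ²/(σ² + n·σ₀²) = 30387.4624·52895.4001/235220.1745 = 6833.414630.
Predictive variance for one new observation = σₙ² + σ² = 30387.4624·52895.4001/235220.1745 + 52895.4001 = σ²·(σ₀² + 235220.1745)/235220.1745 = 52895.4001·265607.6369/235220.1745 = 59728.814730; SD = √(52895.4001·265607.6369/235220.1745) = 244.3948.

244.3948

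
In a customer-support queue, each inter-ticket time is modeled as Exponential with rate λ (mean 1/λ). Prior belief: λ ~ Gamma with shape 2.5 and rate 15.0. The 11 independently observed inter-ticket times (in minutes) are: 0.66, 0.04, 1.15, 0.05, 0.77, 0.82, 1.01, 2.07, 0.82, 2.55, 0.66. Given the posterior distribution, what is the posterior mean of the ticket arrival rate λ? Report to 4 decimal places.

0.5273

With a Gamma(shape α, rate β) prior on the exponential rate λ, the posterior after n observations with total T = Σxᵢ is Gamma(α+n, β+T).
Sum of observations T = 10.60 minutes; n = 11.
Posterior: Gamma(2.5+11, 15.0+10.60) = Gamma(13.5, 25.60).
Posterior mean of λ = α/β = 13.5/25.60 = 0.5273.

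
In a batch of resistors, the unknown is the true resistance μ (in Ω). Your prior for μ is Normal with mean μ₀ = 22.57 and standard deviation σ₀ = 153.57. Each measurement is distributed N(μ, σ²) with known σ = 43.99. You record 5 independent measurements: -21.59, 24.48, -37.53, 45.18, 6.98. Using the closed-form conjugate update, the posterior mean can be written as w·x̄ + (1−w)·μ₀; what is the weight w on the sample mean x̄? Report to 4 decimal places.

0.9839

For Normal data with known variance σ², a Normal(μ₀, σ₀²) prior on μ is conjugate. Posterior precision = 1/σ₀² + n/σ²; posterior mean is the precision-weighted average of μ₀ and x̄.
σ₀² = 153.57² = 23583.7449, σ² = 43.99² = 1935.1201. Prior precision 1/σ₀² = 1/23583.7449; data precision n/σ² = 5/1935.1201.
w = (n/σ²)/(1/σ₀² + n/σ²) = n·σ₀²/(σ² + n·σ₀²) = 5·23583.7449/(1935.1201 + 5·23583.7449) = 117918.7245/119853.8446 = 0.9839.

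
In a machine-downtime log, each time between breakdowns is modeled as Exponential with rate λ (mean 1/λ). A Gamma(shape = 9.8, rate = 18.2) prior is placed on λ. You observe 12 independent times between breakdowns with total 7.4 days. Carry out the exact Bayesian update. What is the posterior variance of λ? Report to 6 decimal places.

0.033264

With a Gamma(shape α, rate β) prior on the exponential rate λ, the posterior after n observations with total T = Σxᵢ is Gamma(α+n, β+T).
Posterior: Gamma(9.8+12, 18.2+7.4) = Gamma(21.8, 25.6).
Var = α/β² = 0.033264.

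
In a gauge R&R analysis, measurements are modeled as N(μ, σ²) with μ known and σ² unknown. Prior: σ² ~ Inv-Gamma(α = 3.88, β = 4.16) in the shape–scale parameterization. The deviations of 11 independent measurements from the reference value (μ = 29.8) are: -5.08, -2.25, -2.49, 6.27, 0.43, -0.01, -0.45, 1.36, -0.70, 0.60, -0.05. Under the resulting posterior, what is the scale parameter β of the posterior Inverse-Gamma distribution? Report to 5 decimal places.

43.89575

With known mean μ and an Inverse-Gamma(α, β) prior on σ², the Normal likelihood is conjugate: posterior is Inv-Gamma(α + n/2, β + Σ(xᵢ−μ)²/2).
Σ(xᵢ−μ)² = (-5.08)² + (-2.25)² + (-2.49)² + (6.27)² + (0.43)² + (-0.01)² + (-0.45)² + (1.36)² + (-0.70)² + (0.60)² + (-0.05)² = 79.4715.
Posterior: Inv-Gamma(3.88 + 11/2, 4.16 + 79.4715/2) = Inv-Gamma(9.38, 43.89575).
Posterior β = 43.89575.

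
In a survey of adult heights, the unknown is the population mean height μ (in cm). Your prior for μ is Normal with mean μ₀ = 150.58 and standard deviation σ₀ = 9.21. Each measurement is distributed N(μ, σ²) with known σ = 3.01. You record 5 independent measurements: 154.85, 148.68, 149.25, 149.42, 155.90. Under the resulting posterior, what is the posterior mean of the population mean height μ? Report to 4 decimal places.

For Normal data with known variance σ², a Normal(μ₀, σ₀²) prior on μ is conjugate. Posterior precision = 1/σ₀² + n/σ²; posterior mean is the precision-weighted average of μ₀ and x̄.
Σxᵢ = 154.85 + 148.68 + 149.25 + 149.42 + 155.90 = 758.1, so n·x̄ = 758.1.
σ₀² = 9.21² = 84.8241, σ² = 3.01² = 9.0601; σ² + n·σ₀² = 9.0601 + 5·84.8241 = 433.1806.
Posterior mean = (μ₀/σ₀² + n·x̄/σ²)/(1/σ₀² + n/σ²) = (σ²·μ₀ + σ₀²·n·x̄)/(σ² + n·σ₀²) = (9.0601·150.58 + 84.8241·758.1)/433.1806 = 65669.420068/433.1806 = 151.5982.

151.5982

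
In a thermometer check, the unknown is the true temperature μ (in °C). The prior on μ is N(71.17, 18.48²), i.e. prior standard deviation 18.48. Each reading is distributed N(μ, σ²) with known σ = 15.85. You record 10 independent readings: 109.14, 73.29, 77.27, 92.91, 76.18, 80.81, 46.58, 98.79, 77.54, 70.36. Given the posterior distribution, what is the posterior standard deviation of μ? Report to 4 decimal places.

For Normal data with known variance σ², a Normal(μ₀, σ₀²) prior on μ is conjugate. Posterior precision = 1/σ₀² + n/σ²; posterior mean is the precision-weighted average of μ₀ and x̄.
σ₀² = 18.48² = 341.5104, σ² = 15.85² = 251.2225; σ² + n·σ₀² = 251.2225 + 10·341.5104 = 3666.3265.
Posterior precision = 1/σ₀² + n/σ² = 1/341.5104 + 10/251.2225 = (σ² + n·σ₀²)/(σ₀²σ²) = 3666.3265/(341.5104·251.2225); posterior variance σₙ² = σ₀²σ²/(σ² + n·σ₀²) = 341.5104·251.2225/3666.3265 = 23.400834.
Posterior SD = √σₙ² = √(341.5104·251.2225/3666.3265) = 4.8374.

4.8374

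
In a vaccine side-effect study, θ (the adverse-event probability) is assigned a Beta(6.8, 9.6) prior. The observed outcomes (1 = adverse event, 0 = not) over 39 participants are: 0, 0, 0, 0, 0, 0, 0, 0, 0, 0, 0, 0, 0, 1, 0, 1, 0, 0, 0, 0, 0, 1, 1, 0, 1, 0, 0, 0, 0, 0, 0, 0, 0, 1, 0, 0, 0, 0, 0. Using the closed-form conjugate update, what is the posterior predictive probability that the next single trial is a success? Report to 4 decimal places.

The Beta prior is conjugate to a Binomial/Bernoulli likelihood; the update adds successes to α and failures to β.
Posterior: Beta(α+k, β+n−k) = Beta(6.8+6, 9.6+33) = Beta(12.8, 42.6).
For a single future Bernoulli trial, P(success | data) = α/(α+β) = 0.2310.

0.2310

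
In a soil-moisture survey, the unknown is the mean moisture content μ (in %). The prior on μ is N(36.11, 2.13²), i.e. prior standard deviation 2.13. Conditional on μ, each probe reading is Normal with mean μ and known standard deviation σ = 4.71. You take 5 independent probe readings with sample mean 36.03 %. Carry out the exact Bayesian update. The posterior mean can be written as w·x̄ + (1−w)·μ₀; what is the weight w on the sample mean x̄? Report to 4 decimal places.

For Normal data with known variance σ², a Normal(μ₀, σ₀²) prior on μ is conjugate. Posterior precision = 1/σ₀² + n/σ²; posterior mean is the precision-weighted average of μ₀ and x̄.
σ₀² = 2.13² = 4.5369, σ² = 4.71² = 22.1841. Prior precision 1/σ₀² = 1/4.5369; data precision n/σ² = 5/22.1841.
w = (n/σ²)/(1/σ₀² + n/σ²) = n·σ₀²/(σ² + n·σ₀²) = 5·4.5369/(22.1841 + 5·4.5369) = 22.6845/44.8686 = 0.5056.

0.5056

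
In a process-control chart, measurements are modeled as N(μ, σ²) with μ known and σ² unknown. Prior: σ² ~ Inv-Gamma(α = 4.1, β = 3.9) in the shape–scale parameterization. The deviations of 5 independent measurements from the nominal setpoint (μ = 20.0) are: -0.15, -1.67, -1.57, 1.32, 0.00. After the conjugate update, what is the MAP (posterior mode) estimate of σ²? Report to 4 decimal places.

0.9749

With known mean μ and an Inverse-Gamma(α, β) prior on σ², the Normal likelihood is conjugate: posterior is Inv-Gamma(α + n/2, β + Σ(xᵢ−μ)²/2).
Σ(xᵢ−μ)² = (-0.15)² + (-1.67)² + (-1.57)² + (1.32)² + (0.00)² = 7.0187.
Posterior: Inv-Gamma(4.1 + 5/2, 3.9 + 7.0187/2) = Inv-Gamma(6.60, 7.40935).
Mode = β/(α+1) = 7.40935/7.60 = 0.9749.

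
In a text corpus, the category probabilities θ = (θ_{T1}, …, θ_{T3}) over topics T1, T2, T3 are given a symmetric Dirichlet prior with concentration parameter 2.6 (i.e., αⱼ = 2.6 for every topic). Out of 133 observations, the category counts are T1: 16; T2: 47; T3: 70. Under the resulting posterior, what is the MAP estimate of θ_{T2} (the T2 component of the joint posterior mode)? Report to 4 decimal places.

The Dirichlet prior is conjugate to the Multinomial likelihood: each posterior αⱼ = prior αⱼ + observed count nⱼ.
Posterior concentration: (18.6, 49.6, 72.6), total = 140.8.
Joint mode component: (α_{T2}−1)/(Σα−K) = 48.6/137.8 = 0.3527.

0.3527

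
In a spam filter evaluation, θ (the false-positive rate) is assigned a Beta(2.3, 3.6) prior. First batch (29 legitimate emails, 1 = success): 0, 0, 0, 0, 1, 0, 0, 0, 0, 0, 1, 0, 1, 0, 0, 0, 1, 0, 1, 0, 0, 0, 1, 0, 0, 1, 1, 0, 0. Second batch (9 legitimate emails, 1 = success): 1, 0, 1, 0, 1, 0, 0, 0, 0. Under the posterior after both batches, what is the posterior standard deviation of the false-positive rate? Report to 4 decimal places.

0.0686

The Beta prior is conjugate to a Binomial/Bernoulli likelihood; the update adds successes to α and failures to β.
After batch 1: Beta(2.3+8, 3.6+21) = Beta(10.3, 24.6).
After batch 2: Beta(10.3+3, 24.6+6) = Beta(13.3, 30.6).
Var = αβ/((α+β)²(α+β+1)) = 13.3·30.6/(43.9²·44.9) = 0.00470325; SD = √0.00470325 = 0.0686.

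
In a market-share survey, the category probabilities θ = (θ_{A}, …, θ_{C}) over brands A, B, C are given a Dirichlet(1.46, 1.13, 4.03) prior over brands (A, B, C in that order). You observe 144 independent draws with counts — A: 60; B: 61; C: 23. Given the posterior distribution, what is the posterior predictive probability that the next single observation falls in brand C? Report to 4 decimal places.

The Dirichlet prior is conjugate to the Multinomial likelihood: each posterior αⱼ = prior αⱼ + observed count nⱼ.
Posterior concentration: (61.46, 62.13, 27.03), total = 150.62.
P(next = C | data) = α_{C}/Σα = 0.1795.

0.1795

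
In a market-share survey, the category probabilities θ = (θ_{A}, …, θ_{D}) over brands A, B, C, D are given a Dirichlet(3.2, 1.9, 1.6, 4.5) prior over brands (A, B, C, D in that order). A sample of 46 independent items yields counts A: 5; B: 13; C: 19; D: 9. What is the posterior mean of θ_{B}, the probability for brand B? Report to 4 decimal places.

0.2605

The Dirichlet prior is conjugate to the Multinomial likelihood: each posterior αⱼ = prior αⱼ + observed count nⱼ.
Posterior concentration: (8.2, 14.9, 20.6, 13.5), total = 57.2.
E[θ_{B}|data] = α_{B}/Σα = 14.9/57.2 = 0.2605.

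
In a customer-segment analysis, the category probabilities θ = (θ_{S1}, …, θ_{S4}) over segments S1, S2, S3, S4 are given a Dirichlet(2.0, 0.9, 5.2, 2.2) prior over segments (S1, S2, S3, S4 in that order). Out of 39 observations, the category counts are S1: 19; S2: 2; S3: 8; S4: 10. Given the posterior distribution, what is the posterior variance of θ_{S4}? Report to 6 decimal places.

The Dirichlet prior is conjugate to the Multinomial likelihood: each posterior αⱼ = prior αⱼ + observed count nⱼ.
Posterior concentration: (21.0, 2.9, 13.2, 12.2), total = 49.3.
Var[θ_j] = α_j(Σα−α_j)/((Σα)²(Σα+1)) = 12.2·37.1/(49.3²·50.3) = 0.003702.

0.003702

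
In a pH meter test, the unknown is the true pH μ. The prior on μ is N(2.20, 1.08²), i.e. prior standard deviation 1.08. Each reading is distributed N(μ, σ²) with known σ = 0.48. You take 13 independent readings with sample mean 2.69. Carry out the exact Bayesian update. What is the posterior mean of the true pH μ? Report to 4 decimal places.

2.6827

For Normal data with known variance σ², a Normal(μ₀, σ₀²) prior on μ is conjugate. Posterior precision = 1/σ₀² + n/σ²; posterior mean is the precision-weighted average of μ₀ and x̄.
n·x̄ = 13·2.69 = 34.97.
σ₀² = 1.08² = 1.1664, σ² = 0.48² = 0.2304; σ² + n·σ₀² = 0.2304 + 13·1.1664 = 15.3936.
Posterior mean = (μ₀/σ₀² + n·x̄/σ²)/(1/σ₀² + n/σ²) = (σ²·μ₀ + σ₀²·n·x̄)/(σ² + n·σ₀²) = (0.2304·2.20 + 1.1664·34.97)/15.3936 = 41.295888/15.3936 = 2.6827.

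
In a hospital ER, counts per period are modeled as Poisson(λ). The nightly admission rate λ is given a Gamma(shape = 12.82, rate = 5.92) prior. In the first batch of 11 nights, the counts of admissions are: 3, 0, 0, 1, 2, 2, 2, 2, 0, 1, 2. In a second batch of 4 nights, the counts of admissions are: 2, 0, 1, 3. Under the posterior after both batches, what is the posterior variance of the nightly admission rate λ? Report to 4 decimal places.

With a Gamma(shape α, rate β) prior, the Poisson likelihood is conjugate: the posterior is Gamma(α + ΣXᵢ, β + n).
Batch 1: sum of counts S = 15 over n = 11 nights.
After batch 1: Gamma(α+S, β+n) = Gamma(12.82+15, 5.92+11) = Gamma(27.82, 16.92).
Batch 2: sum of counts S = 6 over n = 4 nights.
After batch 2: Gamma(α+S, β+n) = Gamma(27.82+6, 16.92+4) = Gamma(33.82, 20.92).
Var = α/β² = 33.82/20.92² = 0.0773.

0.0773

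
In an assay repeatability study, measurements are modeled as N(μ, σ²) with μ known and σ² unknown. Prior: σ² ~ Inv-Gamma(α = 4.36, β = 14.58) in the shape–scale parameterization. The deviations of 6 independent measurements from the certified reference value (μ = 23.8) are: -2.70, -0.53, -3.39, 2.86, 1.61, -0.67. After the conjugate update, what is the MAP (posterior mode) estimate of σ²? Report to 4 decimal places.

3.5552

With known mean μ and an Inverse-Gamma(α, β) prior on σ², the Normal likelihood is conjugate: posterior is Inv-Gamma(α + n/2, β + Σ(xᵢ−μ)²/2).
Σ(xᵢ−μ)² = (-2.70)² + (-0.53)² + (-3.39)² + (2.86)² + (1.61)² + (-0.67)² = 30.2836.
Posterior: Inv-Gamma(4.36 + 6/2, 14.58 + 30.2836/2) = Inv-Gamma(7.36, 29.72180).
Mode = β/(α+1) = 29.72180/8.36 = 3.5552.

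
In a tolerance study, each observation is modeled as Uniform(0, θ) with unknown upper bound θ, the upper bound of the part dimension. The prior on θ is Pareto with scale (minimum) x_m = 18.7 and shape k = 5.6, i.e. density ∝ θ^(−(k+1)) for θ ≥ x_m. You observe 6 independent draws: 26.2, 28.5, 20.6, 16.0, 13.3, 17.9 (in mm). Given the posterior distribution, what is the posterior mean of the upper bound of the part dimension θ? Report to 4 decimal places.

A Pareto(scale x_m, shape k) prior on the upper bound θ of Uniform(0, θ) is conjugate: posterior is Pareto(max(x_m, max xᵢ), k + n).
Sample maximum = 28.5; prior scale x_m = 18.7 → posterior scale = max = 28.5.
Posterior shape = 5.6 + 6 = 11.6.
E[θ|data] = k·x_m/(k−1) = 11.6·28.5/10.6 = 31.1887.

31.1887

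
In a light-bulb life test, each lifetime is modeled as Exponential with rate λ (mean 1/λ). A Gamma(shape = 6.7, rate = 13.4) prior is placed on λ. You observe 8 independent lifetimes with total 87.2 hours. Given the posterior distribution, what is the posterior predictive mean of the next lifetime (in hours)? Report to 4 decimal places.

7.3431

With a Gamma(shape α, rate β) prior on the exponential rate λ, the posterior after n observations with total T = Σxᵢ is Gamma(α+n, β+T).
Posterior: Gamma(6.7+8, 13.4+87.2) = Gamma(14.7, 100.6).
The predictive distribution for the next observation is Lomax; its mean is β/(α−1) = 100.6/13.7 = 7.3431.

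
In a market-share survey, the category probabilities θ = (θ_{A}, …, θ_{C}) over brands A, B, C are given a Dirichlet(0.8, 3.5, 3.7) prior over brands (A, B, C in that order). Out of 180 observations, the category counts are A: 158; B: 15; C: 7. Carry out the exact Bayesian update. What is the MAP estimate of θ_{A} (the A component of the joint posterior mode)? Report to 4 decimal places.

0.8530

The Dirichlet prior is conjugate to the Multinomial likelihood: each posterior αⱼ = prior αⱼ + observed count nⱼ.
Posterior concentration: (158.8, 18.5, 10.7), total = 188.0.
Joint mode component: (α_{A}−1)/(Σα−K) = 157.8/185.0 = 0.8530.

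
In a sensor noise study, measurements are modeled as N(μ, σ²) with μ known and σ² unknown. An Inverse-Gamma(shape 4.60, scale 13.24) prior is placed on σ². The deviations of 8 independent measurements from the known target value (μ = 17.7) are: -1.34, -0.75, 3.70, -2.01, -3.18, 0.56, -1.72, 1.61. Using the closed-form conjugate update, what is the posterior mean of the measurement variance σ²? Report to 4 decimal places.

4.1148

With known mean μ and an Inverse-Gamma(α, β) prior on σ², the Normal likelihood is conjugate: posterior is Inv-Gamma(α + n/2, β + Σ(xᵢ−μ)²/2).
Σ(xᵢ−μ)² = (-1.34)² + (-0.75)² + (3.70)² + (-2.01)² + (-3.18)² + (0.56)² + (-1.72)² + (1.61)² = 36.0647.
Posterior: Inv-Gamma(4.60 + 8/2, 13.24 + 36.0647/2) = Inv-Gamma(8.60, 31.27235).
E[σ²|data] = β/(α−1) = 31.27235/7.60 = 4.1148.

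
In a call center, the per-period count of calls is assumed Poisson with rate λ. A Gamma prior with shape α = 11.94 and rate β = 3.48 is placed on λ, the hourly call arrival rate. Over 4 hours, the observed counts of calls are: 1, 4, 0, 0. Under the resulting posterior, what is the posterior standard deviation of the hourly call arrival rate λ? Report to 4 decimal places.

0.5502

With a Gamma(shape α, rate β) prior, the Poisson likelihood is conjugate: the posterior is Gamma(α + ΣXᵢ, β + n).
Sum of counts S = 5 over n = 4 hours.
Posterior: Gamma(α+S, β+n) = Gamma(11.94+5, 3.48+4) = Gamma(16.94, 7.48).
SD = √α/β = √16.94/7.48 = 0.5502.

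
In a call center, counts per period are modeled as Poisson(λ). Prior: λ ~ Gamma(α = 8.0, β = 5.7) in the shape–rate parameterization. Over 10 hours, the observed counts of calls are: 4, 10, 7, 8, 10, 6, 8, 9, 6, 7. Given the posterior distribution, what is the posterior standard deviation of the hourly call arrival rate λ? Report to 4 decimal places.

With a Gamma(shape α, rate β) prior, the Poisson likelihood is conjugate: the posterior is Gamma(α + ΣXᵢ, β + n).
Sum of counts S = 75 over n = 10 hours.
Posterior: Gamma(α+S, β+n) = Gamma(8.0+75, 5.7+10) = Gamma(83.0, 15.7).
SD = √α/β = √83.0/15.7 = 0.5803.

0.5803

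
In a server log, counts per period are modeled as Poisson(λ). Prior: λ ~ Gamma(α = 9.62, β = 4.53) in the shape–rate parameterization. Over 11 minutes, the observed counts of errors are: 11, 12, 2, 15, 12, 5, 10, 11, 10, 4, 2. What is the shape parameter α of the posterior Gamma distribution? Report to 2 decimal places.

With a Gamma(shape α, rate β) prior, the Poisson likelihood is conjugate: the posterior is Gamma(α + ΣXᵢ, β + n).
Sum of counts S = 94 over n = 11 minutes.
Posterior: Gamma(α+S, β+n) = Gamma(9.62+94, 4.53+11) = Gamma(103.62, 15.53).
Posterior α = 103.62.

103.62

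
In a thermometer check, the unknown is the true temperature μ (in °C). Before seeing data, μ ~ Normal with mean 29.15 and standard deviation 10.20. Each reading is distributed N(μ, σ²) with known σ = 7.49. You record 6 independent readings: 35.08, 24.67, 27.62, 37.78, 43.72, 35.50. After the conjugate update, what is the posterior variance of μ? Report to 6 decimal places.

For Normal data with known variance σ², a Normal(μ₀, σ₀²) prior on μ is conjugate. Posterior precision = 1/σ₀² + n/σ²; posterior mean is the precision-weighted average of μ₀ and x̄.
σ₀² = 10.20² = 104.04, σ² = 7.49² = 56.1001; σ² + n·σ₀² = 56.1001 + 6·104.04 = 680.3401.
Posterior precision = 1/σ₀² + n/σ² = 1/104.04 + 6/56.1001 = (σ² + n·σ₀²)/(σ₀²σ²) = 680.3401/(104.04·56.1001); posterior variance σₙ² = σ₀²σ²/(σ² + n·σ₀²) = 104.04·56.1001/680.3401 = 8.579025.

8.579025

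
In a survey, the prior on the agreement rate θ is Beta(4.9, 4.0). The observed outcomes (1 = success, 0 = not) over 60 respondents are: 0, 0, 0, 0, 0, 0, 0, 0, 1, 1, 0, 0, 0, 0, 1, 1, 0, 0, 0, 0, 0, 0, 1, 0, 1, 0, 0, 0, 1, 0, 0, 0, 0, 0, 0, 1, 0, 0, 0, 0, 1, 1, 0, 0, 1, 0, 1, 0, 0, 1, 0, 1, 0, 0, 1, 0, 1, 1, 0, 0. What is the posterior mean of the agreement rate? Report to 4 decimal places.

The Beta prior is conjugate to a Binomial/Bernoulli likelihood; the update adds successes to α and failures to β.
Posterior: Beta(α+k, β+n−k) = Beta(4.9+17, 4.0+43) = Beta(21.9, 47.0).
Posterior mean = α/(α+β) = 21.9/68.9 = 0.3179.

0.3179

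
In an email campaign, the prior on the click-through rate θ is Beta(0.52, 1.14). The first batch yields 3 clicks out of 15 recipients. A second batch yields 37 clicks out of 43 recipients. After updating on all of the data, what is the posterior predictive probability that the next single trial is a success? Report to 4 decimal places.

The Beta prior is conjugate to a Binomial/Bernoulli likelihood; the update adds successes to α and failures to β.
After batch 1: Beta(0.52+3, 1.14+12) = Beta(3.52, 13.14).
After batch 2: Beta(3.52+37, 13.14+6) = Beta(40.52, 19.14).
For a single future Bernoulli trial, P(success | data) = α/(α+β) = 0.6792.

0.6792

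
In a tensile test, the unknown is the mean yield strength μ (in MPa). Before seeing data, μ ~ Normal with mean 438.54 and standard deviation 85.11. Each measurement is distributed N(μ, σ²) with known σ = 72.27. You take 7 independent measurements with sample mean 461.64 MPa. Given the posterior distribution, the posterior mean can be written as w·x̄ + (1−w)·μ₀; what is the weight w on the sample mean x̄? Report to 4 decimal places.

0.9066

For Normal data with known variance σ², a Normal(μ₀, σ₀²) prior on μ is conjugate. Posterior precision = 1/σ₀² + n/σ²; posterior mean is the precision-weighted average of μ₀ and x̄.
σ₀² = 85.11² = 7243.7121, σ² = 72.27² = 5222.9529. Prior precision 1/σ₀² = 1/7243.7121; data precision n/σ² = 7/5222.9529.
w = (n/σ²)/(1/σ₀² + n/σ²) = n·σ₀²/(σ² + n·σ₀²) = 7·7243.7121/(5222.9529 + 7·7243.7121) = 50705.9847/55928.9376 = 0.9066.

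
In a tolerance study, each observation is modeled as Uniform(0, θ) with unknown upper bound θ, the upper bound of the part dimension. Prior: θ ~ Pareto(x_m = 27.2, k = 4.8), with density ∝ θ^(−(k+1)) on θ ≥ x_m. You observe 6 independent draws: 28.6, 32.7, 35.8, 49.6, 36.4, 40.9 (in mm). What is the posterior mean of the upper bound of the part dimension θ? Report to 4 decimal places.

A Pareto(scale x_m, shape k) prior on the upper bound θ of Uniform(0, θ) is conjugate: posterior is Pareto(max(x_m, max xᵢ), k + n).
Sample maximum = 49.6; prior scale x_m = 27.2 → posterior scale = max = 49.6.
Posterior shape = 4.8 + 6 = 10.8.
E[θ|data] = k·x_m/(k−1) = 10.8·49.6/9.8 = 54.6612.

54.6612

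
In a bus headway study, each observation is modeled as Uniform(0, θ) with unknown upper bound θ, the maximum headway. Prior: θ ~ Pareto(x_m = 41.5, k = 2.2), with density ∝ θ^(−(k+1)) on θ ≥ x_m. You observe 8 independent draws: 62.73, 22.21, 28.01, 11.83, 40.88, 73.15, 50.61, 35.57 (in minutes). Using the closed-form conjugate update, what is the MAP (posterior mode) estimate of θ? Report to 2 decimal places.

A Pareto(scale x_m, shape k) prior on the upper bound θ of Uniform(0, θ) is conjugate: posterior is Pareto(max(x_m, max xᵢ), k + n).
Sample maximum = 73.15; prior scale x_m = 41.5 → posterior scale = max = 73.15.
Posterior shape = 2.2 + 8 = 10.2.
The Pareto density is decreasing on [x_m, ∞), so the mode is x_m = 73.15.

73.15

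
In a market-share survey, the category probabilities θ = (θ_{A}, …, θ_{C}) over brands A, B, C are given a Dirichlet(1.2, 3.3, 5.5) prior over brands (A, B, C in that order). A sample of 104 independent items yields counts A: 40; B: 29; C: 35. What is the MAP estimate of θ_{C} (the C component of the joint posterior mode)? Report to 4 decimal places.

The Dirichlet prior is conjugate to the Multinomial likelihood: each posterior αⱼ = prior αⱼ + observed count nⱼ.
Posterior concentration: (41.2, 32.3, 40.5), total = 114.0.
Joint mode component: (α_{C}−1)/(Σα−K) = 39.5/111.0 = 0.3559.

0.3559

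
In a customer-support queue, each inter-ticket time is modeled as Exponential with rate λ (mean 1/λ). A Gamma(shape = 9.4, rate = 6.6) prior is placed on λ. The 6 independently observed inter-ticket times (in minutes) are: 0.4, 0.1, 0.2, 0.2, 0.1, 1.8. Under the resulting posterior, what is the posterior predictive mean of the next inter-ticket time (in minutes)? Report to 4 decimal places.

0.6528

With a Gamma(shape α, rate β) prior on the exponential rate λ, the posterior after n observations with total T = Σxᵢ is Gamma(α+n, β+T).
Sum of observations T = 2.8 minutes; n = 6.
Posterior: Gamma(9.4+6, 6.6+2.8) = Gamma(15.4, 9.4).
The predictive distribution for the next observation is Lomax; its mean is β/(α−1) = 9.4/14.4 = 0.6528.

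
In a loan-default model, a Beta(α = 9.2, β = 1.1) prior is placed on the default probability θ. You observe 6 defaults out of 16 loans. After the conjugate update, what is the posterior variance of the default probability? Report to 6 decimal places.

0.008935

The Beta prior is conjugate to a Binomial/Bernoulli likelihood; the update adds successes to α and failures to β.
Posterior: Beta(α+k, β+n−k) = Beta(9.2+6, 1.1+10) = Beta(15.2, 11.1).
Var = αβ/((α+β)²(α+β+1)) = 15.2·11.1/(26.3²·27.3) = 0.008935.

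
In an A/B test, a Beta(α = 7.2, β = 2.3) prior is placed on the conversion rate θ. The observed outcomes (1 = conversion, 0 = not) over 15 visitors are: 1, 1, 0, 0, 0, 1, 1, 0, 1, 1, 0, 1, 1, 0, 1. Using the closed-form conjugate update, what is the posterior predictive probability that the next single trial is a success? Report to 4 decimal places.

The Beta prior is conjugate to a Binomial/Bernoulli likelihood; the update adds successes to α and failures to β.
Posterior: Beta(α+k, β+n−k) = Beta(7.2+9, 2.3+6) = Beta(16.2, 8.3).
For a single future Bernoulli trial, P(success | data) = α/(α+β) = 0.6612.

0.6612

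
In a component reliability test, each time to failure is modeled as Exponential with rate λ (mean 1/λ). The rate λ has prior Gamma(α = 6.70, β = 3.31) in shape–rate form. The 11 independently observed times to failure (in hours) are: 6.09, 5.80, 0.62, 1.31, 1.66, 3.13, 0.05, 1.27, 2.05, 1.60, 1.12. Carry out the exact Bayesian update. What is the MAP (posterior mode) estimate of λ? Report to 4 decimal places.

0.5962

With a Gamma(shape α, rate β) prior on the exponential rate λ, the posterior after n observations with total T = Σxᵢ is Gamma(α+n, β+T).
Sum of observations T = 24.70 hours; n = 11.
Posterior: Gamma(6.70+11, 3.31+24.70) = Gamma(17.70, 28.01).
Mode = (α−1)/β = 0.5962.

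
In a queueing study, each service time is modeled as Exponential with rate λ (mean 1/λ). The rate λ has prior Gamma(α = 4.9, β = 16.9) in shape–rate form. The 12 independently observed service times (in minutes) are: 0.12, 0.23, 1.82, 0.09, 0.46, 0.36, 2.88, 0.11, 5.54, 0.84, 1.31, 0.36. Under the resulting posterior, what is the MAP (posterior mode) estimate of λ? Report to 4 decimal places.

With a Gamma(shape α, rate β) prior on the exponential rate λ, the posterior after n observations with total T = Σxᵢ is Gamma(α+n, β+T).
Sum of observations T = 14.12 minutes; n = 12.
Posterior: Gamma(4.9+12, 16.9+14.12) = Gamma(16.9, 31.02).
Mode = (α−1)/β = 0.5126.

0.5126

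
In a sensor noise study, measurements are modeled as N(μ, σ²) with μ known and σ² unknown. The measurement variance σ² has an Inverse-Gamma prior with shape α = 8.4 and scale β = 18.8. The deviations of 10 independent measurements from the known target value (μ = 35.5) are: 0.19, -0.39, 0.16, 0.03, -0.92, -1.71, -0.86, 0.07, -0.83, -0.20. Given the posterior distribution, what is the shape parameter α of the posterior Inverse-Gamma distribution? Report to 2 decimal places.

With known mean μ and an Inverse-Gamma(α, β) prior on σ², the Normal likelihood is conjugate: posterior is Inv-Gamma(α + n/2, β + Σ(xᵢ−μ)²/2).
Σ(xᵢ−μ)² = (0.19)² + (-0.39)² + (0.16)² + (0.03)² + (-0.92)² + (-1.71)² + (-0.86)² + (0.07)² + (-0.83)² + (-0.20)² = 5.4586.
Posterior: Inv-Gamma(8.4 + 10/2, 18.8 + 5.4586/2) = Inv-Gamma(13.40, 21.52930).
Posterior α = 13.40.

13.40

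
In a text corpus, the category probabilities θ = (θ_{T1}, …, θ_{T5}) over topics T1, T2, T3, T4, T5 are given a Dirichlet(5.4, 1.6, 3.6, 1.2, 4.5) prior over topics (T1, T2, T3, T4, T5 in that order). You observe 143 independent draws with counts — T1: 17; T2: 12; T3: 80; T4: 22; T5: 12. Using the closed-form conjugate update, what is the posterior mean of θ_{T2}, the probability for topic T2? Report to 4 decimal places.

The Dirichlet prior is conjugate to the Multinomial likelihood: each posterior αⱼ = prior αⱼ + observed count nⱼ.
Posterior concentration: (22.4, 13.6, 83.6, 23.2, 16.5), total = 159.3.
E[θ_{T2}|data] = α_{T2}/Σα = 13.6/159.3 = 0.0854.

0.0854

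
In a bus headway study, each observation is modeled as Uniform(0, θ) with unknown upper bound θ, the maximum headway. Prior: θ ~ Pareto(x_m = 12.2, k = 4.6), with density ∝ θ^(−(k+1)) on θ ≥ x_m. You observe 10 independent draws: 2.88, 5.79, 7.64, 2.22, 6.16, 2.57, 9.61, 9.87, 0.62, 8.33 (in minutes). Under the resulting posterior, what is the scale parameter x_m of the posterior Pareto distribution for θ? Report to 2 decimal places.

A Pareto(scale x_m, shape k) prior on the upper bound θ of Uniform(0, θ) is conjugate: posterior is Pareto(max(x_m, max xᵢ), k + n).
Sample maximum = 9.87; prior scale x_m = 12.2 → posterior scale = max = 12.20.
Posterior shape = 4.6 + 10 = 14.6.
Posterior scale x_m = 12.20.

12.20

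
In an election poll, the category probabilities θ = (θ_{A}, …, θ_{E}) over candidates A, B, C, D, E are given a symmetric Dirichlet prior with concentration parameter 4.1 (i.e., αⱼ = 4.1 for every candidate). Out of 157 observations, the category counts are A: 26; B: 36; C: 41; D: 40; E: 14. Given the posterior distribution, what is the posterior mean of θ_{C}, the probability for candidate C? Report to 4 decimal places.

The Dirichlet prior is conjugate to the Multinomial likelihood: each posterior αⱼ = prior αⱼ + observed count nⱼ.
Posterior concentration: (30.1, 40.1, 45.1, 44.1, 18.1), total = 177.5.
E[θ_{C}|data] = α_{C}/Σα = 45.1/177.5 = 0.2541.

0.2541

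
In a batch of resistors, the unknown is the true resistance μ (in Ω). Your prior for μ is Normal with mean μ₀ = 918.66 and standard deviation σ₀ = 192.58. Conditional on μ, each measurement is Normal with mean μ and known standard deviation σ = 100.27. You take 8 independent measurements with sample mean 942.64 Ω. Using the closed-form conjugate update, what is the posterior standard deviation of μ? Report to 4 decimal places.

For Normal data with known variance σ², a Normal(μ₀, σ₀²) prior on μ is conjugate. Posterior precision = 1/σ₀² + n/σ²; posterior mean is the precision-weighted average of μ₀ and x̄.
σ₀² = 192.58² = 37087.0564, σ² = 100.27² = 10054.0729; σ² + n·σ₀² = 10054.0729 + 8·37087.0564 = 306750.5241.
Posterior precision = 1/σ₀² + n/σ² = 1/37087.0564 + 8/10054.0729 = (σ² + n·σ₀²)/(σ₀²σ²) = 306750.5241/(37087.0564·10054.0729); posterior variance σₙ² = σ₀²σ²/(σ² + n·σ₀²) = 37087.0564·10054.0729/306750.5241 = 1215.567503.
Posterior SD = √σₙ² = √(37087.0564·10054.0729/306750.5241) = 34.8650.

34.8650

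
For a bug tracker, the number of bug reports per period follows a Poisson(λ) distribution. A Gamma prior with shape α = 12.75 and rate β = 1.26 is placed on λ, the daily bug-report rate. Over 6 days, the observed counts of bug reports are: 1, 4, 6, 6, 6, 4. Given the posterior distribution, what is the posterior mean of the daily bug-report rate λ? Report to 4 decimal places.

With a Gamma(shape α, rate β) prior, the Poisson likelihood is conjugate: the posterior is Gamma(α + ΣXᵢ, β + n).
Sum of counts S = 27 over n = 6 days.
Posterior: Gamma(α+S, β+n) = Gamma(12.75+27, 1.26+6) = Gamma(39.75, 7.26).
Posterior mean = α/β = 39.75/7.26 = 5.4752.

5.4752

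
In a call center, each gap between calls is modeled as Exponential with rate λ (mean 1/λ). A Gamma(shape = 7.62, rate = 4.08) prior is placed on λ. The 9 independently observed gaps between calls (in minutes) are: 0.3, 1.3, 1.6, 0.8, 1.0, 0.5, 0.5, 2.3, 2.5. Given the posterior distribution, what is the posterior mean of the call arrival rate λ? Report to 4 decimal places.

1.1169

With a Gamma(shape α, rate β) prior on the exponential rate λ, the posterior after n observations with total T = Σxᵢ is Gamma(α+n, β+T).
Sum of observations T = 10.8 minutes; n = 9.
Posterior: Gamma(7.62+9, 4.08+10.8) = Gamma(16.62, 14.88).
Posterior mean of λ = α/β = 16.62/14.88 = 1.1169.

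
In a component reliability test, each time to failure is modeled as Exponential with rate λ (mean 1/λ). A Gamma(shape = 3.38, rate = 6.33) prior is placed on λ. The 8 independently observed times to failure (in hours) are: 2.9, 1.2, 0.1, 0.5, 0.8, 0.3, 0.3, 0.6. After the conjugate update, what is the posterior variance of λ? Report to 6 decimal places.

0.067028

With a Gamma(shape α, rate β) prior on the exponential rate λ, the posterior after n observations with total T = Σxᵢ is Gamma(α+n, β+T).
Sum of observations T = 6.7 hours; n = 8.
Posterior: Gamma(3.38+8, 6.33+6.7) = Gamma(11.38, 13.03).
Var = α/β² = 0.067028.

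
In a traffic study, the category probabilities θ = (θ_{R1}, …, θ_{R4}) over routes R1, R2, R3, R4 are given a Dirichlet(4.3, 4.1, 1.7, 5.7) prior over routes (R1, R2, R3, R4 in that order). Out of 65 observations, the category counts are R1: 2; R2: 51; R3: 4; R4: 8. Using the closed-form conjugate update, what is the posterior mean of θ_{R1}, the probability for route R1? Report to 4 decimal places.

0.0780

The Dirichlet prior is conjugate to the Multinomial likelihood: each posterior αⱼ = prior αⱼ + observed count nⱼ.
Posterior concentration: (6.3, 55.1, 5.7, 13.7), total = 80.8.
E[θ_{R1}|data] = α_{R1}/Σα = 6.3/80.8 = 0.0780.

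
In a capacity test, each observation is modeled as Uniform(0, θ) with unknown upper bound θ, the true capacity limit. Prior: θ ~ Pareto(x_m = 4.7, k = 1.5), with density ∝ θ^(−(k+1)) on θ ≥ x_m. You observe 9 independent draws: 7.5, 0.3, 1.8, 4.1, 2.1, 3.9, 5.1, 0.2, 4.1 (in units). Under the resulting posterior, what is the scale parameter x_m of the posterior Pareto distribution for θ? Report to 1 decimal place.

A Pareto(scale x_m, shape k) prior on the upper bound θ of Uniform(0, θ) is conjugate: posterior is Pareto(max(x_m, max xᵢ), k + n).
Sample maximum = 7.5; prior scale x_m = 4.7 → posterior scale = max = 7.5.
Posterior shape = 1.5 + 9 = 10.5.
Posterior scale x_m = 7.5.

7.5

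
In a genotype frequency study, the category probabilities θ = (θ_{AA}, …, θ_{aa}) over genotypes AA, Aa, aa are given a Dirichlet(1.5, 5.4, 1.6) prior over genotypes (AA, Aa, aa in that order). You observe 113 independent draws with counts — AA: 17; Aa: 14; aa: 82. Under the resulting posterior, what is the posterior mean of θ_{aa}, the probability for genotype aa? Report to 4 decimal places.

0.6881

The Dirichlet prior is conjugate to the Multinomial likelihood: each posterior αⱼ = prior αⱼ + observed count nⱼ.
Posterior concentration: (18.5, 19.4, 83.6), total = 121.5.
E[θ_{aa}|data] = α_{aa}/Σα = 83.6/121.5 = 0.6881.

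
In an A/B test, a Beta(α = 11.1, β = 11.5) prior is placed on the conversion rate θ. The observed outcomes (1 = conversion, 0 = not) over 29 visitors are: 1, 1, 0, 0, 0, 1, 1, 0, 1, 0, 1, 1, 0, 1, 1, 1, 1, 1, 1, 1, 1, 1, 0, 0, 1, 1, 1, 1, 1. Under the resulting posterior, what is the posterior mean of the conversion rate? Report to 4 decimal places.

The Beta prior is conjugate to a Binomial/Bernoulli likelihood; the update adds successes to α and failures to β.
Posterior: Beta(α+k, β+n−k) = Beta(11.1+21, 11.5+8) = Beta(32.1, 19.5).
Posterior mean = α/(α+β) = 32.1/51.6 = 0.6221.

0.6221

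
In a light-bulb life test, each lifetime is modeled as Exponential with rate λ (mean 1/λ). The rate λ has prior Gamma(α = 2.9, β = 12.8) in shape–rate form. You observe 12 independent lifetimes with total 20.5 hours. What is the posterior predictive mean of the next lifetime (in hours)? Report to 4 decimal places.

2.3957

With a Gamma(shape α, rate β) prior on the exponential rate λ, the posterior after n observations with total T = Σxᵢ is Gamma(α+n, β+T).
Posterior: Gamma(2.9+12, 12.8+20.5) = Gamma(14.9, 33.3).
The predictive distribution for the next observation is Lomax; its mean is β/(α−1) = 33.3/13.9 = 2.3957.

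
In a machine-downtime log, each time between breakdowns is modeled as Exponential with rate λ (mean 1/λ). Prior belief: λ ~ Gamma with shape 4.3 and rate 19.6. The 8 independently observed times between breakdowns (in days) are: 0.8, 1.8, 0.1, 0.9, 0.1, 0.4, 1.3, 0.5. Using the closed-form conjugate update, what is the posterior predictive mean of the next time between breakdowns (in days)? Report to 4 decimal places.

2.2566

With a Gamma(shape α, rate β) prior on the exponential rate λ, the posterior after n observations with total T = Σxᵢ is Gamma(α+n, β+T).
Sum of observations T = 5.9 days; n = 8.
Posterior: Gamma(4.3+8, 19.6+5.9) = Gamma(12.3, 25.5).
The predictive distribution for the next observation is Lomax; its mean is β/(α−1) = 25.5/11.3 = 2.2566.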